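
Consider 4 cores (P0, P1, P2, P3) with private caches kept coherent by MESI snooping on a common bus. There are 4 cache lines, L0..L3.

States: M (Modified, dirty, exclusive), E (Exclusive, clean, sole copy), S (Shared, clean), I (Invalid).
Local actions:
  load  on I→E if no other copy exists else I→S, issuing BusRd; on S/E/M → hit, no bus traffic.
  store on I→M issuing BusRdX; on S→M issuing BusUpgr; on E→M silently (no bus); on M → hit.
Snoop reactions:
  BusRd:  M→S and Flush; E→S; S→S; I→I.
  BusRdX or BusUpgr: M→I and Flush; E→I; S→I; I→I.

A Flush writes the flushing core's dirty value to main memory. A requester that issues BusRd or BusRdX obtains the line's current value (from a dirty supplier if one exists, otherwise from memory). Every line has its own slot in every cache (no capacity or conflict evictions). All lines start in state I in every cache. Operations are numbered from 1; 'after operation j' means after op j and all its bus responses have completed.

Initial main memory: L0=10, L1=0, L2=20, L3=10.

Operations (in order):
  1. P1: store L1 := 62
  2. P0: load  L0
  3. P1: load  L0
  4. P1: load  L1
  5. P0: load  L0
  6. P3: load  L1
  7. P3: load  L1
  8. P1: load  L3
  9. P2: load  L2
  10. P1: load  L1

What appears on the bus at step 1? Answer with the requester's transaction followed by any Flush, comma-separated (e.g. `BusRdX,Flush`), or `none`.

[1] P1: store L1 := 62 | P0:I, P1:M(62), P2:I, P3:I | bus: BusRdX
[2] P0: load  L0 | P0:E(10), P1:I, P2:I, P3:I | bus: BusRd
[3] P1: load  L0 | P0:S(10), P1:S(10), P2:I, P3:I | bus: BusRd
[4] P1: load  L1 | P0:I, P1:M(62), P2:I, P3:I | bus: none
[5] P0: load  L0 | P0:S(10), P1:S(10), P2:I, P3:I | bus: none
[6] P3: load  L1 | P0:I, P1:S(62), P2:I, P3:S(62) | bus: BusRd,Flush
[7] P3: load  L1 | P0:I, P1:S(62), P2:I, P3:S(62) | bus: none
[8] P1: load  L3 | P0:I, P1:E(10), P2:I, P3:I | bus: BusRd
[9] P2: load  L2 | P0:I, P1:I, P2:E(20), P3:I | bus: BusRd
[10] P1: load  L1 | P0:I, P1:S(62), P2:I, P3:S(62) | bus: none

bus = BusRdX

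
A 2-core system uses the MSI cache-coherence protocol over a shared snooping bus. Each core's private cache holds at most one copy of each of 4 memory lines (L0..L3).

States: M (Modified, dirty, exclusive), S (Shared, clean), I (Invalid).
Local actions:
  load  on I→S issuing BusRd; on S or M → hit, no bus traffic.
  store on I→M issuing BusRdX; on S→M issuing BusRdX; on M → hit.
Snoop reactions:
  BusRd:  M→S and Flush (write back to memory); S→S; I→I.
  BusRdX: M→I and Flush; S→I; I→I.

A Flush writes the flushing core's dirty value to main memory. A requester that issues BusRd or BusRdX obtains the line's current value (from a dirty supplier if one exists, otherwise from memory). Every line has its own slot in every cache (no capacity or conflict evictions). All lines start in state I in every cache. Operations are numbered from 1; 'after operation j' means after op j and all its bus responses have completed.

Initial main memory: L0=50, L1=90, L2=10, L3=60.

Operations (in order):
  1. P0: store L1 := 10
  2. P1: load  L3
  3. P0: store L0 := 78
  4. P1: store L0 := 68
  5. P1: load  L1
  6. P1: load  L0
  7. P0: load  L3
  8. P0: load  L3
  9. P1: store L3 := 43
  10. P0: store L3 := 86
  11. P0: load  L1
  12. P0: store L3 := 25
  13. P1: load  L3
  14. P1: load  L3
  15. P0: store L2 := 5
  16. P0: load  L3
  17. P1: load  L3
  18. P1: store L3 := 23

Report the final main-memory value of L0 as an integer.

[1] P0: store L1 := 10 | P0:M(10), P1:I | bus: BusRdX
[2] P1: load  L3 | P0:I, P1:S(60) | bus: BusRd
[3] P0: store L0 := 78 | P0:M(78), P1:I | bus: BusRdX
[4] P1: store L0 := 68 | P0:I, P1:M(68) | bus: BusRdX,Flush
[5] P1: load  L1 | P0:S(10), P1:S(10) | bus: BusRd,Flush
[6] P1: load  L0 | P0:I, P1:M(68) | bus: none
[7] P0: load  L3 | P0:S(60), P1:S(60) | bus: BusRd
[8] P0: load  L3 | P0:S(60), P1:S(60) | bus: none
[9] P1: store L3 := 43 | P0:I, P1:M(43) | bus: BusRdX
[10] P0: store L3 := 86 | P0:M(86), P1:I | bus: BusRdX,Flush
[11] P0: load  L1 | P0:S(10), P1:S(10) | bus: none
[12] P0: store L3 := 25 | P0:M(25), P1:I | bus: none
[13] P1: load  L3 | P0:S(25), P1:S(25) | bus: BusRd,Flush
[14] P1: load  L3 | P0:S(25), P1:S(25) | bus: none
[15] P0: store L2 := 5 | P0:M(5), P1:I | bus: BusRdX
[16] P0: load  L3 | P0:S(25), P1:S(25) | bus: none
[17] P1: load  L3 | P0:S(25), P1:S(25) | bus: none
[18] P1: store L3 := 23 | P0:I, P1:M(23) | bus: BusRdX

memory[L0] = 78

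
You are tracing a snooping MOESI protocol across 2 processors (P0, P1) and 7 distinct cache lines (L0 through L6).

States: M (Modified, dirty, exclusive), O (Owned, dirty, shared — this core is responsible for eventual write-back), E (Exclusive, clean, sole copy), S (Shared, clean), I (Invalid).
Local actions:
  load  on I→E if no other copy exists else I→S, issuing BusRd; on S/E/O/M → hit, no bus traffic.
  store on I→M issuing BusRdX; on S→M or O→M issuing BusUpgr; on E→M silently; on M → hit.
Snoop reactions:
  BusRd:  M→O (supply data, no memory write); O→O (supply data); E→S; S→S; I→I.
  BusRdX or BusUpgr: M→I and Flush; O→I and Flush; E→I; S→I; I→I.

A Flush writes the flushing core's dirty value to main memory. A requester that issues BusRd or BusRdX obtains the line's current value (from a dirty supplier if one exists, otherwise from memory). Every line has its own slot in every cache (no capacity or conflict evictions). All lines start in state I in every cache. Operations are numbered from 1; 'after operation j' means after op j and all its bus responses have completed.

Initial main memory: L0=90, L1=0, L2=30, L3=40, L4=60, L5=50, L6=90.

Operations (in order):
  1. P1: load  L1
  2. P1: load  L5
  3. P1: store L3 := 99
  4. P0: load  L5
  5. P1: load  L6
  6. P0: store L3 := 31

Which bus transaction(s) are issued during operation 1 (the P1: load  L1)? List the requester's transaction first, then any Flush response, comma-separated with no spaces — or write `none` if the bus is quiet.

1. P1: load  L1  bus=[BusRd]  L1: P0=I P1=E  mem[L1]=0
2. P1: load  L5  bus=[BusRd]  L5: P0=I P1=E  mem[L5]=50
3. P1: store L3 := 99  bus=[BusRdX]  L3: P0=I P1=M  mem[L3]=40
4. P0: load  L5  bus=[BusRd]  L5: P0=S P1=S  mem[L5]=50
5. P1: load  L6  bus=[BusRd]  L6: P0=I P1=E  mem[L6]=90
6. P0: store L3 := 31  bus=[BusRdX,Flush]  L3: P0=M P1=I  mem[L3]=99

bus = BusRd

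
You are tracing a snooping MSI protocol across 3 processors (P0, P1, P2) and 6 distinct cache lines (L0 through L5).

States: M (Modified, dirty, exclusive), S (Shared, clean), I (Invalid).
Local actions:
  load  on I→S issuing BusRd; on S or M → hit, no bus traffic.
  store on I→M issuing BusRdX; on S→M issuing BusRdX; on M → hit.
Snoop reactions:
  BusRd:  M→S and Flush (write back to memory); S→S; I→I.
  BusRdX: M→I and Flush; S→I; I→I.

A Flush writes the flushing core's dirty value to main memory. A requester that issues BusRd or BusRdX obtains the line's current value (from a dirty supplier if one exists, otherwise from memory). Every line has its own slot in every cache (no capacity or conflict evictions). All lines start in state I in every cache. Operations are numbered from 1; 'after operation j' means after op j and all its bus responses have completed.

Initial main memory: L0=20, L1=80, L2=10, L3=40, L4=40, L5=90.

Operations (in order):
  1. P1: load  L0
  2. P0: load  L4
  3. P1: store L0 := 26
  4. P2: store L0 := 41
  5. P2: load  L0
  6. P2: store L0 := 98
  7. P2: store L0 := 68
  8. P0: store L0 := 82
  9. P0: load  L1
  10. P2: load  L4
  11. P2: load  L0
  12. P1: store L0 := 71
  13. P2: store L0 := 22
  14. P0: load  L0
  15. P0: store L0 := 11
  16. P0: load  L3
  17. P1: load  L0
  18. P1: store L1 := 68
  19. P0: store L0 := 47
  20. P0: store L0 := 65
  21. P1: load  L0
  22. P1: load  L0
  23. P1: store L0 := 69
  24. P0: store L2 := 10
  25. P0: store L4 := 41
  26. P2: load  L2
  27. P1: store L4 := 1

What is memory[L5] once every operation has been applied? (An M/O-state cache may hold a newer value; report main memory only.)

memory[L5] = 90

  op1 P1: load  L0 → I/S/I on L0; bus BusRd; mem=20
  op2 P0: load  L4 → S/I/I on L4; bus BusRd; mem=40
  op3 P1: store L0 := 26 → I/M/I on L0; bus BusRdX; mem=20
  op4 P2: store L0 := 41 → I/I/M on L0; bus BusRdX Flush; mem=26
  op5 P2: load  L0 → I/I/M on L0; bus (none); mem=26
  op6 P2: store L0 := 98 → I/I/M on L0; bus (none); mem=26
  op7 P2: store L0 := 68 → I/I/M on L0; bus (none); mem=26
  op8 P0: store L0 := 82 → M/I/I on L0; bus BusRdX Flush; mem=68
  op9 P0: load  L1 → S/I/I on L1; bus BusRd; mem=80
  op10 P2: load  L4 → S/I/S on L4; bus BusRd; mem=40
  op11 P2: load  L0 → S/I/S on L0; bus BusRd Flush; mem=82
  op12 P1: store L0 := 71 → I/M/I on L0; bus BusRdX; mem=82
  op13 P2: store L0 := 22 → I/I/M on L0; bus BusRdX Flush; mem=71
  op14 P0: load  L0 → S/I/S on L0; bus BusRd Flush; mem=22
  op15 P0: store L0 := 11 → M/I/I on L0; bus BusRdX; mem=22
  op16 P0: load  L3 → S/I/I on L3; bus BusRd; mem=40
  op17 P1: load  L0 → S/S/I on L0; bus BusRd Flush; mem=11
  op18 P1: store L1 := 68 → I/M/I on L1; bus BusRdX; mem=80
  op19 P0: store L0 := 47 → M/I/I on L0; bus BusRdX; mem=11
  op20 P0: store L0 := 65 → M/I/I on L0; bus (none); mem=11
  op21 P1: load  L0 → S/S/I on L0; bus BusRd Flush; mem=65
  op22 P1: load  L0 → S/S/I on L0; bus (none); mem=65
  op23 P1: store L0 := 69 → I/M/I on L0; bus BusRdX; mem=65
  op24 P0: store L2 := 10 → M/I/I on L2; bus BusRdX; mem=10
  op25 P0: store L4 := 41 → M/I/I on L4; bus BusRdX; mem=40
  op26 P2: load  L2 → S/I/S on L2; bus BusRd Flush; mem=10
  op27 P1: store L4 := 1 → I/M/I on L4; bus BusRdX Flush; mem=41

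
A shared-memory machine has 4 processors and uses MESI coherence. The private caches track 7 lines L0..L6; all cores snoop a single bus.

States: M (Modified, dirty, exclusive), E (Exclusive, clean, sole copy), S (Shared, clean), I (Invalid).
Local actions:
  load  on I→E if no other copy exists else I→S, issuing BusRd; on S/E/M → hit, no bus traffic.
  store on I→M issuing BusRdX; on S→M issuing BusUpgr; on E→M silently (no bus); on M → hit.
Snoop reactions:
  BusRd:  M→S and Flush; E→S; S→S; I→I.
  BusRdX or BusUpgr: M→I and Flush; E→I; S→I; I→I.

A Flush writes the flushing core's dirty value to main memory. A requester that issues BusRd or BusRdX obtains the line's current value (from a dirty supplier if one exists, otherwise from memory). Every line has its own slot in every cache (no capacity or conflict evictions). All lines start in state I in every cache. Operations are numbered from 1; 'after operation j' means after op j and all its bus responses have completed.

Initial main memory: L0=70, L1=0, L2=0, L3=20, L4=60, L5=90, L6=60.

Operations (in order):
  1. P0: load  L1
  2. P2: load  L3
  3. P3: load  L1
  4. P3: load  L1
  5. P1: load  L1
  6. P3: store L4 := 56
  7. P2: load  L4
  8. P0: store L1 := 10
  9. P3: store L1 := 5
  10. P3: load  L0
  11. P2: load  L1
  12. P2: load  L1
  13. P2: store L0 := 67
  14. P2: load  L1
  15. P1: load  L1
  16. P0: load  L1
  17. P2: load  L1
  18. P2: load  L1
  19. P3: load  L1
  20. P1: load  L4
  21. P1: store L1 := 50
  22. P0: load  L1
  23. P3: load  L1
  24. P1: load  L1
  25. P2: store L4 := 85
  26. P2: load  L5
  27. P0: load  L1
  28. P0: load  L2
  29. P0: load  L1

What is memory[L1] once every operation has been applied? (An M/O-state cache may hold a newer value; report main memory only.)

  op1 P0: load  L1 → E/I/I/I on L1; bus BusRd; mem=0
  op2 P2: load  L3 → I/I/E/I on L3; bus BusRd; mem=20
  op3 P3: load  L1 → S/I/I/S on L1; bus BusRd; mem=0
  op4 P3: load  L1 → S/I/I/S on L1; bus (none); mem=0
  op5 P1: load  L1 → S/S/I/S on L1; bus BusRd; mem=0
  op6 P3: store L4 := 56 → I/I/I/M on L4; bus BusRdX; mem=60
  op7 P2: load  L4 → I/I/S/S on L4; bus BusRd Flush; mem=56
  op8 P0: store L1 := 10 → M/I/I/I on L1; bus BusUpgr; mem=0
  op9 P3: store L1 := 5 → I/I/I/M on L1; bus BusRdX Flush; mem=10
  op10 P3: load  L0 → I/I/I/E on L0; bus BusRd; mem=70
  op11 P2: load  L1 → I/I/S/S on L1; bus BusRd Flush; mem=5
  op12 P2: load  L1 → I/I/S/S on L1; bus (none); mem=5
  op13 P2: store L0 := 67 → I/I/M/I on L0; bus BusRdX; mem=70
  op14 P2: load  L1 → I/I/S/S on L1; bus (none); mem=5
  op15 P1: load  L1 → I/S/S/S on L1; bus BusRd; mem=5
  op16 P0: load  L1 → S/S/S/S on L1; bus BusRd; mem=5
  op17 P2: load  L1 → S/S/S/S on L1; bus (none); mem=5
  op18 P2: load  L1 → S/S/S/S on L1; bus (none); mem=5
  op19 P3: load  L1 → S/S/S/S on L1; bus (none); mem=5
  op20 P1: load  L4 → I/S/S/S on L4; bus BusRd; mem=56
  op21 P1: store L1 := 50 → I/M/I/I on L1; bus BusUpgr; mem=5
  op22 P0: load  L1 → S/S/I/I on L1; bus BusRd Flush; mem=50
  op23 P3: load  L1 → S/S/I/S on L1; bus BusRd; mem=50
  op24 P1: load  L1 → S/S/I/S on L1; bus (none); mem=50
  op25 P2: store L4 := 85 → I/I/M/I on L4; bus BusUpgr; mem=56
  op26 P2: load  L5 → I/I/E/I on L5; bus BusRd; mem=90
  op27 P0: load  L1 → S/S/I/S on L1; bus (none); mem=50
  op28 P0: load  L2 → E/I/I/I on L2; bus BusRd; mem=0
  op29 P0: load  L1 → S/S/I/S on L1; bus (none); mem=50

memory[L1] = 50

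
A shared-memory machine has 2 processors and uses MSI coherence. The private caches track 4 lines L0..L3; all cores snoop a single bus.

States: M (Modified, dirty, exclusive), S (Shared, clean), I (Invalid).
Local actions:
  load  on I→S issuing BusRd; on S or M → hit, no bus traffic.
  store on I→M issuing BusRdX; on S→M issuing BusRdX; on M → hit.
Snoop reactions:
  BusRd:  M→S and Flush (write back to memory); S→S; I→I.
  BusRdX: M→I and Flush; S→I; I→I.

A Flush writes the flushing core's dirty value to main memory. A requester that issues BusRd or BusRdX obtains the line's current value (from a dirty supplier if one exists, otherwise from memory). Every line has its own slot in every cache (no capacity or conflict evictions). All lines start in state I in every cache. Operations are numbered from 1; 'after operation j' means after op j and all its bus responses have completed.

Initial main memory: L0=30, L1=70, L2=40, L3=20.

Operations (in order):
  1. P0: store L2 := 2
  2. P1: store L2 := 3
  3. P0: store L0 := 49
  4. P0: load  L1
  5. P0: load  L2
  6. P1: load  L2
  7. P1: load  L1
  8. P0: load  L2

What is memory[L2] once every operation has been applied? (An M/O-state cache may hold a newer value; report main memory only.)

memory[L2] = 3

step 1: P0: store L2 := 2  ⟶  MI  (L2)  txn=BusRdX  M[L2]=40
step 2: P1: store L2 := 3  ⟶  IM  (L2)  txn=BusRdX+Flush  M[L2]=2
step 3: P0: store L0 := 49  ⟶  MI  (L0)  txn=BusRdX  M[L0]=30
step 4: P0: load  L1  ⟶  SI  (L1)  txn=BusRd  M[L1]=70
step 5: P0: load  L2  ⟶  SS  (L2)  txn=BusRd+Flush  M[L2]=3
step 6: P1: load  L2  ⟶  SS  (L2)  txn=∅  M[L2]=3
step 7: P1: load  L1  ⟶  SS  (L1)  txn=BusRd  M[L1]=70
step 8: P0: load  L2  ⟶  SS  (L2)  txn=∅  M[L2]=3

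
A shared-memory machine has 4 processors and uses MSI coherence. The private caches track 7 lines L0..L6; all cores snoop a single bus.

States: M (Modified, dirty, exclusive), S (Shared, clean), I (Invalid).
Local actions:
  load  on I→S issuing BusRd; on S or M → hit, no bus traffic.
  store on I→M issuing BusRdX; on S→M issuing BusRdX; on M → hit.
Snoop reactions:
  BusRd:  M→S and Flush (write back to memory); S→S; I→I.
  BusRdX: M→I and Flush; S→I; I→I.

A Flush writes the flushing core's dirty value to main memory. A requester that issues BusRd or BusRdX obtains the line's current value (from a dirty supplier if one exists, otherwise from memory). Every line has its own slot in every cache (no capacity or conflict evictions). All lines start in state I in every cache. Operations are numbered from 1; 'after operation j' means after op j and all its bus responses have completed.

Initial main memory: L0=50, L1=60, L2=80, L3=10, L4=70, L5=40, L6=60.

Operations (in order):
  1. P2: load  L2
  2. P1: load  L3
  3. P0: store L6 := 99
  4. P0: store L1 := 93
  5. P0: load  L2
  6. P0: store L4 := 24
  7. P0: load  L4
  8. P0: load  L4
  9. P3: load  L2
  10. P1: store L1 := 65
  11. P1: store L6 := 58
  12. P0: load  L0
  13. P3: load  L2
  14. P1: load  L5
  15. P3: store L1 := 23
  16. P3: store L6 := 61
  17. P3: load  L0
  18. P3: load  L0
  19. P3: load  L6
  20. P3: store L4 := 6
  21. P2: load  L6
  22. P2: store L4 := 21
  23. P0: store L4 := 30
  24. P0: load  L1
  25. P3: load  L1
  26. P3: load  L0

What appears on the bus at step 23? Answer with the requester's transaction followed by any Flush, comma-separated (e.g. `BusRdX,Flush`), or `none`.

[1] P2: load  L2 | P0:I, P1:I, P2:S(80), P3:I | bus: BusRd
[2] P1: load  L3 | P0:I, P1:S(10), P2:I, P3:I | bus: BusRd
[3] P0: store L6 := 99 | P0:M(99), P1:I, P2:I, P3:I | bus: BusRdX
[4] P0: store L1 := 93 | P0:M(93), P1:I, P2:I, P3:I | bus: BusRdX
[5] P0: load  L2 | P0:S(80), P1:I, P2:S(80), P3:I | bus: BusRd
[6] P0: store L4 := 24 | P0:M(24), P1:I, P2:I, P3:I | bus: BusRdX
[7] P0: load  L4 | P0:M(24), P1:I, P2:I, P3:I | bus: none
[8] P0: load  L4 | P0:M(24), P1:I, P2:I, P3:I | bus: none
[9] P3: load  L2 | P0:S(80), P1:I, P2:S(80), P3:S(80) | bus: BusRd
[10] P1: store L1 := 65 | P0:I, P1:M(65), P2:I, P3:I | bus: BusRdX,Flush
[11] P1: store L6 := 58 | P0:I, P1:M(58), P2:I, P3:I | bus: BusRdX,Flush
[12] P0: load  L0 | P0:S(50), P1:I, P2:I, P3:I | bus: BusRd
[13] P3: load  L2 | P0:S(80), P1:I, P2:S(80), P3:S(80) | bus: none
[14] P1: load  L5 | P0:I, P1:S(40), P2:I, P3:I | bus: BusRd
[15] P3: store L1 := 23 | P0:I, P1:I, P2:I, P3:M(23) | bus: BusRdX,Flush
[16] P3: store L6 := 61 | P0:I, P1:I, P2:I, P3:M(61) | bus: BusRdX,Flush
[17] P3: load  L0 | P0:S(50), P1:I, P2:I, P3:S(50) | bus: BusRd
[18] P3: load  L0 | P0:S(50), P1:I, P2:I, P3:S(50) | bus: none
[19] P3: load  L6 | P0:I, P1:I, P2:I, P3:M(61) | bus: none
[20] P3: store L4 := 6 | P0:I, P1:I, P2:I, P3:M(6) | bus: BusRdX,Flush
[21] P2: load  L6 | P0:I, P1:I, P2:S(61), P3:S(61) | bus: BusRd,Flush
[22] P2: store L4 := 21 | P0:I, P1:I, P2:M(21), P3:I | bus: BusRdX,Flush
[23] P0: store L4 := 30 | P0:M(30), P1:I, P2:I, P3:I | bus: BusRdX,Flush
[24] P0: load  L1 | P0:S(23), P1:I, P2:I, P3:S(23) | bus: BusRd,Flush
[25] P3: load  L1 | P0:S(23), P1:I, P2:I, P3:S(23) | bus: none
[26] P3: load  L0 | P0:S(50), P1:I, P2:I, P3:S(50) | bus: none

bus = BusRdX,Flush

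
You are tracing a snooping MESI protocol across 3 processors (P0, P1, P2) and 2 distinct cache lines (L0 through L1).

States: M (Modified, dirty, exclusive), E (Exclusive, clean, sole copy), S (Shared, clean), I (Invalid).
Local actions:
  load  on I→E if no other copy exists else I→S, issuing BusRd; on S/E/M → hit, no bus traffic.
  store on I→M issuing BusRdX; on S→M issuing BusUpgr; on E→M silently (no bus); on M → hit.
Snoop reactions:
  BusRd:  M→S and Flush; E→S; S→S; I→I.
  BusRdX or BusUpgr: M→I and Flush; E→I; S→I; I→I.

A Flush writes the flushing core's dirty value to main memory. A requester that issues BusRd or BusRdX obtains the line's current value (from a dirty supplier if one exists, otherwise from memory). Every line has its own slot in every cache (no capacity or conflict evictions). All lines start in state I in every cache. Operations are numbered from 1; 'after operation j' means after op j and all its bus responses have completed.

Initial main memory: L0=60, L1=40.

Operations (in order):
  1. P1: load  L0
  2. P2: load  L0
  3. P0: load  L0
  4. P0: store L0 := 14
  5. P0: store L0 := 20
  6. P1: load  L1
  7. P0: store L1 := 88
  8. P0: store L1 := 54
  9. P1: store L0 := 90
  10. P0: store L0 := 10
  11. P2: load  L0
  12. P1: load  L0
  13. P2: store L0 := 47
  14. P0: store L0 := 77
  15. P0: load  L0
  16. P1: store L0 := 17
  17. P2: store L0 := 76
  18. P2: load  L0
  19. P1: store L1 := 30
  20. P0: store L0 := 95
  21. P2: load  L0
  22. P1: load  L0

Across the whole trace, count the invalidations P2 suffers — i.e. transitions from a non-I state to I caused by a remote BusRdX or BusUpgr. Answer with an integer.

[1] P1: load  L0 | P0:I, P1:E(60), P2:I | bus: BusRd
[2] P2: load  L0 | P0:I, P1:S(60), P2:S(60) | bus: BusRd
[3] P0: load  L0 | P0:S(60), P1:S(60), P2:S(60) | bus: BusRd
[4] P0: store L0 := 14 | P0:M(14), P1:I, P2:I | bus: BusUpgr
[5] P0: store L0 := 20 | P0:M(20), P1:I, P2:I | bus: none
[6] P1: load  L1 | P0:I, P1:E(40), P2:I | bus: BusRd
[7] P0: store L1 := 88 | P0:M(88), P1:I, P2:I | bus: BusRdX
[8] P0: store L1 := 54 | P0:M(54), P1:I, P2:I | bus: none
[9] P1: store L0 := 90 | P0:I, P1:M(90), P2:I | bus: BusRdX,Flush
[10] P0: store L0 := 10 | P0:M(10), P1:I, P2:I | bus: BusRdX,Flush
[11] P2: load  L0 | P0:S(10), P1:I, P2:S(10) | bus: BusRd,Flush
[12] P1: load  L0 | P0:S(10), P1:S(10), P2:S(10) | bus: BusRd
[13] P2: store L0 := 47 | P0:I, P1:I, P2:M(47) | bus: BusUpgr
[14] P0: store L0 := 77 | P0:M(77), P1:I, P2:I | bus: BusRdX,Flush
[15] P0: load  L0 | P0:M(77), P1:I, P2:I | bus: none
[16] P1: store L0 := 17 | P0:I, P1:M(17), P2:I | bus: BusRdX,Flush
[17] P2: store L0 := 76 | P0:I, P1:I, P2:M(76) | bus: BusRdX,Flush
[18] P2: load  L0 | P0:I, P1:I, P2:M(76) | bus: none
[19] P1: store L1 := 30 | P0:I, P1:M(30), P2:I | bus: BusRdX,Flush
[20] P0: store L0 := 95 | P0:M(95), P1:I, P2:I | bus: BusRdX,Flush
[21] P2: load  L0 | P0:S(95), P1:I, P2:S(95) | bus: BusRd,Flush
[22] P1: load  L0 | P0:S(95), P1:S(95), P2:S(95) | bus: BusRd

invalidations = 3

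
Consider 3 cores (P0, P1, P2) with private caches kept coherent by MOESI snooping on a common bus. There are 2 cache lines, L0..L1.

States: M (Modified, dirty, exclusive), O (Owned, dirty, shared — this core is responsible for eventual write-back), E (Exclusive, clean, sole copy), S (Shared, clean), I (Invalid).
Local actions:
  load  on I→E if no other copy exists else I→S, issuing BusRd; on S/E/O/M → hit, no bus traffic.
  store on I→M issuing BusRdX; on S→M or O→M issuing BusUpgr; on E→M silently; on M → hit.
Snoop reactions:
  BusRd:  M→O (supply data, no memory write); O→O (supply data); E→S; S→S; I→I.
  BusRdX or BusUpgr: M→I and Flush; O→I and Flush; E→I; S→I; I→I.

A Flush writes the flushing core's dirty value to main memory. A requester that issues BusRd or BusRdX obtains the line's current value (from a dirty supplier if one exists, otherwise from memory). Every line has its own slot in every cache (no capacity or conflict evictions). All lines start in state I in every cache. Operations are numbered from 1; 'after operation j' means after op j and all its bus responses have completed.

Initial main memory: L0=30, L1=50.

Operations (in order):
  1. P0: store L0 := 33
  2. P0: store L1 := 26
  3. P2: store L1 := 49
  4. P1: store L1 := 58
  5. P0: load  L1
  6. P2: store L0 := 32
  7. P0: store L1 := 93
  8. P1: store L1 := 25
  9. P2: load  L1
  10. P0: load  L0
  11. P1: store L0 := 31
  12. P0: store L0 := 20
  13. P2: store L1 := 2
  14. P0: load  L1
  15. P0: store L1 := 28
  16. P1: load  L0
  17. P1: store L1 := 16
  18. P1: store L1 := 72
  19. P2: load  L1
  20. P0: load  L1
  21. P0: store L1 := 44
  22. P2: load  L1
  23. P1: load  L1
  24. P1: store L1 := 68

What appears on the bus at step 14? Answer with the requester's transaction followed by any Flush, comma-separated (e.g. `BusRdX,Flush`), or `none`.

  op1 P0: store L0 := 33 → M/I/I on L0; bus BusRdX; mem=30
  op2 P0: store L1 := 26 → M/I/I on L1; bus BusRdX; mem=50
  op3 P2: store L1 := 49 → I/I/M on L1; bus BusRdX Flush; mem=26
  op4 P1: store L1 := 58 → I/M/I on L1; bus BusRdX Flush; mem=49
  op5 P0: load  L1 → S/O/I on L1; bus BusRd; mem=49
  op6 P2: store L0 := 32 → I/I/M on L0; bus BusRdX Flush; mem=33
  op7 P0: store L1 := 93 → M/I/I on L1; bus BusUpgr Flush; mem=58
  op8 P1: store L1 := 25 → I/M/I on L1; bus BusRdX Flush; mem=93
  op9 P2: load  L1 → I/O/S on L1; bus BusRd; mem=93
  op10 P0: load  L0 → S/I/O on L0; bus BusRd; mem=33
  op11 P1: store L0 := 31 → I/M/I on L0; bus BusRdX Flush; mem=32
  op12 P0: store L0 := 20 → M/I/I on L0; bus BusRdX Flush; mem=31
  op13 P2: store L1 := 2 → I/I/M on L1; bus BusUpgr Flush; mem=25
  op14 P0: load  L1 → S/I/O on L1; bus BusRd; mem=25
  op15 P0: store L1 := 28 → M/I/I on L1; bus BusUpgr Flush; mem=2
  op16 P1: load  L0 → O/S/I on L0; bus BusRd; mem=31
  op17 P1: store L1 := 16 → I/M/I on L1; bus BusRdX Flush; mem=28
  op18 P1: store L1 := 72 → I/M/I on L1; bus (none); mem=28
  op19 P2: load  L1 → I/O/S on L1; bus BusRd; mem=28
  op20 P0: load  L1 → S/O/S on L1; bus BusRd; mem=28
  op21 P0: store L1 := 44 → M/I/I on L1; bus BusUpgr Flush; mem=72
  op22 P2: load  L1 → O/I/S on L1; bus BusRd; mem=72
  op23 P1: load  L1 → O/S/S on L1; bus BusRd; mem=72
  op24 P1: store L1 := 68 → I/M/I on L1; bus BusUpgr Flush; mem=44

bus = BusRd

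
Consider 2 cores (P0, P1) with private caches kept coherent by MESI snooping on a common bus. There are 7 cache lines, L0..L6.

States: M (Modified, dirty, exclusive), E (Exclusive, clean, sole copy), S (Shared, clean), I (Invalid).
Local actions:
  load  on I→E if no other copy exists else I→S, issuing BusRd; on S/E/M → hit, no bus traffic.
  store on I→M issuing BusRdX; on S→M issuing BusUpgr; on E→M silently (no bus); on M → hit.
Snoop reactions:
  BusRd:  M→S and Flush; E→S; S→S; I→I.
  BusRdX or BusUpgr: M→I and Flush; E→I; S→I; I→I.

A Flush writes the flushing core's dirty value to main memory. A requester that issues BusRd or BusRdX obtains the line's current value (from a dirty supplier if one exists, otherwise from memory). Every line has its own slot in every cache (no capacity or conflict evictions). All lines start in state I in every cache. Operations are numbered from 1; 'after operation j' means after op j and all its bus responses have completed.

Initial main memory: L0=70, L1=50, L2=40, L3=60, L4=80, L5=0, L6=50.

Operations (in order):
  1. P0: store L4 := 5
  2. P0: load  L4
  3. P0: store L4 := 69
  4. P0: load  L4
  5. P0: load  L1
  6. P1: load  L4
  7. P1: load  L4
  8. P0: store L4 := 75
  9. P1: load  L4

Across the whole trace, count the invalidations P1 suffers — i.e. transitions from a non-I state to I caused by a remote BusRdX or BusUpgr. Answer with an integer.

[1] P0: store L4 := 5 | P0:M(5), P1:I | bus: BusRdX
[2] P0: load  L4 | P0:M(5), P1:I | bus: none
[3] P0: store L4 := 69 | P0:M(69), P1:I | bus: none
[4] P0: load  L4 | P0:M(69), P1:I | bus: none
[5] P0: load  L1 | P0:E(50), P1:I | bus: BusRd
[6] P1: load  L4 | P0:S(69), P1:S(69) | bus: BusRd,Flush
[7] P1: load  L4 | P0:S(69), P1:S(69) | bus: none
[8] P0: store L4 := 75 | P0:M(75), P1:I | bus: BusUpgr
[9] P1: load  L4 | P0:S(75), P1:S(75) | bus: BusRd,Flush

invalidations = 1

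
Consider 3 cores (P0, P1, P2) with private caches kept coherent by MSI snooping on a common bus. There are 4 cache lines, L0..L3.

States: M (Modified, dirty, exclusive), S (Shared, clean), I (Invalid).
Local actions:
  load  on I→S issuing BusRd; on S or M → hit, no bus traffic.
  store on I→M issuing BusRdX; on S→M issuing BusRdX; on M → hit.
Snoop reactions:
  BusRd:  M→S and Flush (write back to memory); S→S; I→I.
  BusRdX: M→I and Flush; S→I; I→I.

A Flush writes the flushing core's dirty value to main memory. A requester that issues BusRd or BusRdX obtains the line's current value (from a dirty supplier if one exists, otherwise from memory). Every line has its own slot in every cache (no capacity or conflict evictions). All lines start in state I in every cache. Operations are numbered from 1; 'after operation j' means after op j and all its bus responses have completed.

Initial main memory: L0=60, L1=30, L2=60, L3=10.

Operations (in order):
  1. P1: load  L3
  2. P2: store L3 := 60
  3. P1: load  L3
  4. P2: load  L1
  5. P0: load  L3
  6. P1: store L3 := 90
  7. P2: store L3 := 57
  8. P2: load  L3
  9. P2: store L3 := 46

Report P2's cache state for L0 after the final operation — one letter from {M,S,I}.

state = I

[1] P1: load  L3 | P0:I, P1:S(10), P2:I | bus: BusRd
[2] P2: store L3 := 60 | P0:I, P1:I, P2:M(60) | bus: BusRdX
[3] P1: load  L3 | P0:I, P1:S(60), P2:S(60) | bus: BusRd,Flush
[4] P2: load  L1 | P0:I, P1:I, P2:S(30) | bus: BusRd
[5] P0: load  L3 | P0:S(60), P1:S(60), P2:S(60) | bus: BusRd
[6] P1: store L3 := 90 | P0:I, P1:M(90), P2:I | bus: BusRdX
[7] P2: store L3 := 57 | P0:I, P1:I, P2:M(57) | bus: BusRdX,Flush
[8] P2: load  L3 | P0:I, P1:I, P2:M(57) | bus: none
[9] P2: store L3 := 46 | P0:I, P1:I, P2:M(46) | bus: none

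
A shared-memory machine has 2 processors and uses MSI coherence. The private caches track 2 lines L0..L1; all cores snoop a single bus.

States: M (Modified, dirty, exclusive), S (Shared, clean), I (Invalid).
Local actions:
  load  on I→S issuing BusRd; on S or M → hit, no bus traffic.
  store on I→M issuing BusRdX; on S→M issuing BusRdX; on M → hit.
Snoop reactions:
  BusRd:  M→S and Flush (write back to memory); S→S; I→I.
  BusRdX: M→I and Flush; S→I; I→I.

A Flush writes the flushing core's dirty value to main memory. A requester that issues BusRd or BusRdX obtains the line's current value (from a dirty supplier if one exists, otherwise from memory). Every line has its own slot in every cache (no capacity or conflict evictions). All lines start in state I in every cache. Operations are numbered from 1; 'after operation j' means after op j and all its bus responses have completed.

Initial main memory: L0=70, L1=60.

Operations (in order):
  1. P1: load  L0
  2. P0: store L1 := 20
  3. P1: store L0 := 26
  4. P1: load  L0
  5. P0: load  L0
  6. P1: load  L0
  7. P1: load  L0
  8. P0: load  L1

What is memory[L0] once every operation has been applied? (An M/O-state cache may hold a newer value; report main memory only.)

step 1: P1: load  L0  ⟶  IS  (L0)  txn=BusRd  M[L0]=70
step 2: P0: store L1 := 20  ⟶  MI  (L1)  txn=BusRdX  M[L1]=60
step 3: P1: store L0 := 26  ⟶  IM  (L0)  txn=BusRdX  M[L0]=70
step 4: P1: load  L0  ⟶  IM  (L0)  txn=∅  M[L0]=70
step 5: P0: load  L0  ⟶  SS  (L0)  txn=BusRd+Flush  M[L0]=26
step 6: P1: load  L0  ⟶  SS  (L0)  txn=∅  M[L0]=26
step 7: P1: load  L0  ⟶  SS  (L0)  txn=∅  M[L0]=26
step 8: P0: load  L1  ⟶  MI  (L1)  txn=∅  M[L1]=60

memory[L0] = 26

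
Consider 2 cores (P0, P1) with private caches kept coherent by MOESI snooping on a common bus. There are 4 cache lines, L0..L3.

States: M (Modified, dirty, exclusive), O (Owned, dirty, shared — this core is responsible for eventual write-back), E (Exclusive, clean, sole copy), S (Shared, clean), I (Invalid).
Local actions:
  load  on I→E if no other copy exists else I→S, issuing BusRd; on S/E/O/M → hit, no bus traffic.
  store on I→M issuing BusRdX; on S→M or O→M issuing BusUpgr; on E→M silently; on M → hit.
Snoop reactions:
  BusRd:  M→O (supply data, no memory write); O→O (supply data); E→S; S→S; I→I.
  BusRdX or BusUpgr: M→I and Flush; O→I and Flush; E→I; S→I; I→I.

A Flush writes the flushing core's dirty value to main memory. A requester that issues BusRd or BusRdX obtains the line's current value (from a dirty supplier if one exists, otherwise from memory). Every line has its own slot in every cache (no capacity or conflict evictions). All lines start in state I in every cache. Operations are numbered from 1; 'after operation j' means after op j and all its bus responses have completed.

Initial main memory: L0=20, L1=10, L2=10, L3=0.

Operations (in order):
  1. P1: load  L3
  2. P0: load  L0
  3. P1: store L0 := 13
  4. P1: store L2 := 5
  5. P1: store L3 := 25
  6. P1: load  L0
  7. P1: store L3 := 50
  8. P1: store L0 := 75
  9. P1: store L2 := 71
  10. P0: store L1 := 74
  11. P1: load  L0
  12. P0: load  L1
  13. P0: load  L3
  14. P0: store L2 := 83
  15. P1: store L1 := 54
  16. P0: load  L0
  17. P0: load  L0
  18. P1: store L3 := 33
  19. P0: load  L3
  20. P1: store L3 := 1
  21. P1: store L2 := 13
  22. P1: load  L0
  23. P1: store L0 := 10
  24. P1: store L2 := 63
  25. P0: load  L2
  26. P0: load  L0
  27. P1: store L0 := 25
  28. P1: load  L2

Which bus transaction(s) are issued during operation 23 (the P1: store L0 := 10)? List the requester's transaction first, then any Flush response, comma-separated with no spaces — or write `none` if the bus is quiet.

[1] P1: load  L3 | P0:I, P1:E(0) | bus: BusRd
[2] P0: load  L0 | P0:E(20), P1:I | bus: BusRd
[3] P1: store L0 := 13 | P0:I, P1:M(13) | bus: BusRdX
[4] P1: store L2 := 5 | P0:I, P1:M(5) | bus: BusRdX
[5] P1: store L3 := 25 | P0:I, P1:M(25) | bus: none
[6] P1: load  L0 | P0:I, P1:M(13) | bus: none
[7] P1: store L3 := 50 | P0:I, P1:M(50) | bus: none
[8] P1: store L0 := 75 | P0:I, P1:M(75) | bus: none
[9] P1: store L2 := 71 | P0:I, P1:M(71) | bus: none
[10] P0: store L1 := 74 | P0:M(74), P1:I | bus: BusRdX
[11] P1: load  L0 | P0:I, P1:M(75) | bus: none
[12] P0: load  L1 | P0:M(74), P1:I | bus: none
[13] P0: load  L3 | P0:S(50), P1:O(50) | bus: BusRd
[14] P0: store L2 := 83 | P0:M(83), P1:I | bus: BusRdX,Flush
[15] P1: store L1 := 54 | P0:I, P1:M(54) | bus: BusRdX,Flush
[16] P0: load  L0 | P0:S(75), P1:O(75) | bus: BusRd
[17] P0: load  L0 | P0:S(75), P1:O(75) | bus: none
[18] P1: store L3 := 33 | P0:I, P1:M(33) | bus: BusUpgr
[19] P0: load  L3 | P0:S(33), P1:O(33) | bus: BusRd
[20] P1: store L3 := 1 | P0:I, P1:M(1) | bus: BusUpgr
[21] P1: store L2 := 13 | P0:I, P1:M(13) | bus: BusRdX,Flush
[22] P1: load  L0 | P0:S(75), P1:O(75) | bus: none
[23] P1: store L0 := 10 | P0:I, P1:M(10) | bus: BusUpgr
[24] P1: store L2 := 63 | P0:I, P1:M(63) | bus: none
[25] P0: load  L2 | P0:S(63), P1:O(63) | bus: BusRd
[26] P0: load  L0 | P0:S(10), P1:O(10) | bus: BusRd
[27] P1: store L0 := 25 | P0:I, P1:M(25) | bus: BusUpgr
[28] P1: load  L2 | P0:S(63), P1:O(63) | bus: none

bus = BusUpgr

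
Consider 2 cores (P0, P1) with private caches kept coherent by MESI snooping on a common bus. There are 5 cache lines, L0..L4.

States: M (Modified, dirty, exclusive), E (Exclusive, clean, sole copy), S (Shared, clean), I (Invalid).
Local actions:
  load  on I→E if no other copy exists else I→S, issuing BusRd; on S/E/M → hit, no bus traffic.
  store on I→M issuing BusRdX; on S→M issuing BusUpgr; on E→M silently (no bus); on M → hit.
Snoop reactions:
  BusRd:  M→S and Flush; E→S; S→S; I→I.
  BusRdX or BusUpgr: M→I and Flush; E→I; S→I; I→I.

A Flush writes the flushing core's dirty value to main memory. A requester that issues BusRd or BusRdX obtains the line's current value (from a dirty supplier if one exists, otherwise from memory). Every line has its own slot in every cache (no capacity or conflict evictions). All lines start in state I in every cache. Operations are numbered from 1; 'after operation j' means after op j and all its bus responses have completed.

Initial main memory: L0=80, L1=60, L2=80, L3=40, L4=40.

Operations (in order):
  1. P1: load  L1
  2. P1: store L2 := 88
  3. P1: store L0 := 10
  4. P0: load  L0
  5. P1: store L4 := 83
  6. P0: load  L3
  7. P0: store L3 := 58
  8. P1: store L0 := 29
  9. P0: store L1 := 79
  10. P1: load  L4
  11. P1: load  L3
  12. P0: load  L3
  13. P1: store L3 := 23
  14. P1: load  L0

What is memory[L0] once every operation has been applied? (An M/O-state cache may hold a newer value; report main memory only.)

step 1: P1: load  L1  ⟶  IE  (L1)  txn=BusRd  M[L1]=60
step 2: P1: store L2 := 88  ⟶  IM  (L2)  txn=BusRdX  M[L2]=80
step 3: P1: store L0 := 10  ⟶  IM  (L0)  txn=BusRdX  M[L0]=80
step 4: P0: load  L0  ⟶  SS  (L0)  txn=BusRd+Flush  M[L0]=10
step 5: P1: store L4 := 83  ⟶  IM  (L4)  txn=BusRdX  M[L4]=40
step 6: P0: load  L3  ⟶  EI  (L3)  txn=BusRd  M[L3]=40
step 7: P0: store L3 := 58  ⟶  MI  (L3)  txn=∅  M[L3]=40
step 8: P1: store L0 := 29  ⟶  IM  (L0)  txn=BusUpgr  M[L0]=10
step 9: P0: store L1 := 79  ⟶  MI  (L1)  txn=BusRdX  M[L1]=60
step 10: P1: load  L4  ⟶  IM  (L4)  txn=∅  M[L4]=40
step 11: P1: load  L3  ⟶  SS  (L3)  txn=BusRd+Flush  M[L3]=58
step 12: P0: load  L3  ⟶  SS  (L3)  txn=∅  M[L3]=58
step 13: P1: store L3 := 23  ⟶  IM  (L3)  txn=BusUpgr  M[L3]=58
step 14: P1: load  L0  ⟶  IM  (L0)  txn=∅  M[L0]=10

memory[L0] = 10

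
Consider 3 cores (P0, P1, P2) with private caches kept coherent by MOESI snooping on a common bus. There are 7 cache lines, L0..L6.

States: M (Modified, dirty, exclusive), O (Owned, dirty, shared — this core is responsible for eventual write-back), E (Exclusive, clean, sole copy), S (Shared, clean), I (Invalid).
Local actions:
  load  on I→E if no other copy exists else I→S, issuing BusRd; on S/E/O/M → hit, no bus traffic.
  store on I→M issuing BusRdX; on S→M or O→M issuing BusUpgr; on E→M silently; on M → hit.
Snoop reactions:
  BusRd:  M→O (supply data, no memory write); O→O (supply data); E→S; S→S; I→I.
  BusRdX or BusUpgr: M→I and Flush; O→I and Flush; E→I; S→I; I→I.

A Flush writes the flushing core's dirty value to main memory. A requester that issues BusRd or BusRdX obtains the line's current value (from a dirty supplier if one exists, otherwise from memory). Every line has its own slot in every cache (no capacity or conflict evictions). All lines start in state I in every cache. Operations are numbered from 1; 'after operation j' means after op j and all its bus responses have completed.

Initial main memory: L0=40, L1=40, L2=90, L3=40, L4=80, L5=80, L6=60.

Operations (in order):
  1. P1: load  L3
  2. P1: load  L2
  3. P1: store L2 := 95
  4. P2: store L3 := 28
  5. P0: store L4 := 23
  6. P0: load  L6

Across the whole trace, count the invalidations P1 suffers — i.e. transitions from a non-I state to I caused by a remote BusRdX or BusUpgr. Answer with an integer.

invalidations = 1

1. P1: load  L3  bus=[BusRd]  L3: P0=I P1=E P2=I  mem[L3]=40
2. P1: load  L2  bus=[BusRd]  L2: P0=I P1=E P2=I  mem[L2]=90
3. P1: store L2 := 95  bus=[-]  L2: P0=I P1=M P2=I  mem[L2]=90
4. P2: store L3 := 28  bus=[BusRdX]  L3: P0=I P1=I P2=M  mem[L3]=40
5. P0: store L4 := 23  bus=[BusRdX]  L4: P0=M P1=I P2=I  mem[L4]=80
6. P0: load  L6  bus=[BusRd]  L6: P0=E P1=I P2=I  mem[L6]=60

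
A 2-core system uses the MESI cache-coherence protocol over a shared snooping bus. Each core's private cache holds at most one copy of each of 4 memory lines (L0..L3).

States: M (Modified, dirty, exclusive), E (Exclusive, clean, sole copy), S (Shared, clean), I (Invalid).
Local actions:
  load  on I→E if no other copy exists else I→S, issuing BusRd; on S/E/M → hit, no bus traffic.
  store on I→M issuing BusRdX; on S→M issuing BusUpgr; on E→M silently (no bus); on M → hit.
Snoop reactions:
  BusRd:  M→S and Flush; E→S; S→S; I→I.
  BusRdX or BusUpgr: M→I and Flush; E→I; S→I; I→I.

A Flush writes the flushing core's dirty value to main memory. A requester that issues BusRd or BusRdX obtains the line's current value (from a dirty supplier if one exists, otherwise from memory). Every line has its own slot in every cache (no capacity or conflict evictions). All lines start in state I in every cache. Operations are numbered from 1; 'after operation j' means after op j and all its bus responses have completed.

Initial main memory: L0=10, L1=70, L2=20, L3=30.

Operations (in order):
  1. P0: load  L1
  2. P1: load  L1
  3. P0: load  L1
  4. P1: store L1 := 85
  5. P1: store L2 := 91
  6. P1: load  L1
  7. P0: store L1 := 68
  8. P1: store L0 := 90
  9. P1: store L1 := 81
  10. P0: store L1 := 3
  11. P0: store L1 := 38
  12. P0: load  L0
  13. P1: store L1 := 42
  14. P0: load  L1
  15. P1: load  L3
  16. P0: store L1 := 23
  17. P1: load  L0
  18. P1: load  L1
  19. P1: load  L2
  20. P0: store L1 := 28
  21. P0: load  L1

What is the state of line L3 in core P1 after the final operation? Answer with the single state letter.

state = E

step 1: P0: load  L1  ⟶  EI  (L1)  txn=BusRd  M[L1]=70
step 2: P1: load  L1  ⟶  SS  (L1)  txn=BusRd  M[L1]=70
step 3: P0: load  L1  ⟶  SS  (L1)  txn=∅  M[L1]=70
step 4: P1: store L1 := 85  ⟶  IM  (L1)  txn=BusUpgr  M[L1]=70
step 5: P1: store L2 := 91  ⟶  IM  (L2)  txn=BusRdX  M[L2]=20
step 6: P1: load  L1  ⟶  IM  (L1)  txn=∅  M[L1]=70
step 7: P0: store L1 := 68  ⟶  MI  (L1)  txn=BusRdX+Flush  M[L1]=85
step 8: P1: store L0 := 90  ⟶  IM  (L0)  txn=BusRdX  M[L0]=10
step 9: P1: store L1 := 81  ⟶  IM  (L1)  txn=BusRdX+Flush  M[L1]=68
step 10: P0: store L1 := 3  ⟶  MI  (L1)  txn=BusRdX+Flush  M[L1]=81
step 11: P0: store L1 := 38  ⟶  MI  (L1)  txn=∅  M[L1]=81
step 12: P0: load  L0  ⟶  SS  (L0)  txn=BusRd+Flush  M[L0]=90
step 13: P1: store L1 := 42  ⟶  IM  (L1)  txn=BusRdX+Flush  M[L1]=38
step 14: P0: load  L1  ⟶  SS  (L1)  txn=BusRd+Flush  M[L1]=42
step 15: P1: load  L3  ⟶  IE  (L3)  txn=BusRd  M[L3]=30
step 16: P0: store L1 := 23  ⟶  MI  (L1)  txn=BusUpgr  M[L1]=42
step 17: P1: load  L0  ⟶  SS  (L0)  txn=∅  M[L0]=90
step 18: P1: load  L1  ⟶  SS  (L1)  txn=BusRd+Flush  M[L1]=23
step 19: P1: load  L2  ⟶  IM  (L2)  txn=∅  M[L2]=20
step 20: P0: store L1 := 28  ⟶  MI  (L1)  txn=BusUpgr  M[L1]=23
step 21: P0: load  L1  ⟶  MI  (L1)  txn=∅  M[L1]=23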